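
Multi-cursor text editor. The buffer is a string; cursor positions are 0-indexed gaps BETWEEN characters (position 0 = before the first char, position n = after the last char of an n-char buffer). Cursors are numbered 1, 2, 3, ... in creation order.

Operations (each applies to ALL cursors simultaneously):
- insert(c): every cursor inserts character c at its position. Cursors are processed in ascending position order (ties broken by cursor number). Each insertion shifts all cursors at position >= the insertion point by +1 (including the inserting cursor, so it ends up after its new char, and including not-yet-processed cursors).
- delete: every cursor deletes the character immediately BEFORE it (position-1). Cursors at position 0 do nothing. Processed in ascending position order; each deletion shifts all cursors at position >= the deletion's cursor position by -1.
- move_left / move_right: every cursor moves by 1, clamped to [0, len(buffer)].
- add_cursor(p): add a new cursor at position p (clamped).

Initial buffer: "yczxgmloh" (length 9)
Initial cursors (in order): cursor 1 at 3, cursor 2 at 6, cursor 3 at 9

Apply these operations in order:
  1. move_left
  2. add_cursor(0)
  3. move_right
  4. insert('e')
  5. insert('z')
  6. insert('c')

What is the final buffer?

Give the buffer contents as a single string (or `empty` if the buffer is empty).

After op 1 (move_left): buffer="yczxgmloh" (len 9), cursors c1@2 c2@5 c3@8, authorship .........
After op 2 (add_cursor(0)): buffer="yczxgmloh" (len 9), cursors c4@0 c1@2 c2@5 c3@8, authorship .........
After op 3 (move_right): buffer="yczxgmloh" (len 9), cursors c4@1 c1@3 c2@6 c3@9, authorship .........
After op 4 (insert('e')): buffer="yeczexgmelohe" (len 13), cursors c4@2 c1@5 c2@9 c3@13, authorship .4..1...2...3
After op 5 (insert('z')): buffer="yezczezxgmezlohez" (len 17), cursors c4@3 c1@7 c2@12 c3@17, authorship .44..11...22...33
After op 6 (insert('c')): buffer="yezcczezcxgmezclohezc" (len 21), cursors c4@4 c1@9 c2@15 c3@21, authorship .444..111...222...333

Answer: yezcczezcxgmezclohezc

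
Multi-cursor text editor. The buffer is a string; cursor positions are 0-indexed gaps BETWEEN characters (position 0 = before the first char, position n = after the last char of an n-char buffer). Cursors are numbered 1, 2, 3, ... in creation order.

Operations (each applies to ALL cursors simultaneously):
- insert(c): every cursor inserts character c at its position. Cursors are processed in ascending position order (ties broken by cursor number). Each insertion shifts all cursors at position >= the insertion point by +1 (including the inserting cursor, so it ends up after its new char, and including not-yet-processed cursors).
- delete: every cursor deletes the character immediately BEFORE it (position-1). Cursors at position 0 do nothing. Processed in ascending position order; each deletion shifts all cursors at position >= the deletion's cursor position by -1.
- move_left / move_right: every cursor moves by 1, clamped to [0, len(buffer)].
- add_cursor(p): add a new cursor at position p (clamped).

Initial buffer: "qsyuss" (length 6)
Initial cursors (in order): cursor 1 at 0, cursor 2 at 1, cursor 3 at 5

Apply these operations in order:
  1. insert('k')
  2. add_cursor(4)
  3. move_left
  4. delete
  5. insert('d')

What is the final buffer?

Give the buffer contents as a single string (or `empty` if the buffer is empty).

Answer: dkddsyudks

Derivation:
After op 1 (insert('k')): buffer="kqksyusks" (len 9), cursors c1@1 c2@3 c3@8, authorship 1.2....3.
After op 2 (add_cursor(4)): buffer="kqksyusks" (len 9), cursors c1@1 c2@3 c4@4 c3@8, authorship 1.2....3.
After op 3 (move_left): buffer="kqksyusks" (len 9), cursors c1@0 c2@2 c4@3 c3@7, authorship 1.2....3.
After op 4 (delete): buffer="ksyuks" (len 6), cursors c1@0 c2@1 c4@1 c3@4, authorship 1...3.
After op 5 (insert('d')): buffer="dkddsyudks" (len 10), cursors c1@1 c2@4 c4@4 c3@8, authorship 1124...33.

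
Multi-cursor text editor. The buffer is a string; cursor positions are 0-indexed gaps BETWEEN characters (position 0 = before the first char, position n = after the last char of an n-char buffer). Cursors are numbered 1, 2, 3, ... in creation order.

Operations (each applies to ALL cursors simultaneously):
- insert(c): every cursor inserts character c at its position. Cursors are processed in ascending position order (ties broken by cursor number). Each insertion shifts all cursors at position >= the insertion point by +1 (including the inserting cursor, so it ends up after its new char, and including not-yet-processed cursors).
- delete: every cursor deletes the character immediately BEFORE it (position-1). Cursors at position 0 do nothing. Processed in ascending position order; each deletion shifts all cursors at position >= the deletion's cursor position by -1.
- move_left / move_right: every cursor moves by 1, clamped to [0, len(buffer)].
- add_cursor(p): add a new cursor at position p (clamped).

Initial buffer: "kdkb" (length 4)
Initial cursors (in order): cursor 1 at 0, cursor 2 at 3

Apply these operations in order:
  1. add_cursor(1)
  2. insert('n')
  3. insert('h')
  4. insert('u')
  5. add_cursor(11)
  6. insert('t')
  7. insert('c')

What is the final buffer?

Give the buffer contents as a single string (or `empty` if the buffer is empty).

Answer: nhutcknhutcdknhtcutcb

Derivation:
After op 1 (add_cursor(1)): buffer="kdkb" (len 4), cursors c1@0 c3@1 c2@3, authorship ....
After op 2 (insert('n')): buffer="nkndknb" (len 7), cursors c1@1 c3@3 c2@6, authorship 1.3..2.
After op 3 (insert('h')): buffer="nhknhdknhb" (len 10), cursors c1@2 c3@5 c2@9, authorship 11.33..22.
After op 4 (insert('u')): buffer="nhuknhudknhub" (len 13), cursors c1@3 c3@7 c2@12, authorship 111.333..222.
After op 5 (add_cursor(11)): buffer="nhuknhudknhub" (len 13), cursors c1@3 c3@7 c4@11 c2@12, authorship 111.333..222.
After op 6 (insert('t')): buffer="nhutknhutdknhtutb" (len 17), cursors c1@4 c3@9 c4@14 c2@16, authorship 1111.3333..22422.
After op 7 (insert('c')): buffer="nhutcknhutcdknhtcutcb" (len 21), cursors c1@5 c3@11 c4@17 c2@20, authorship 11111.33333..2244222.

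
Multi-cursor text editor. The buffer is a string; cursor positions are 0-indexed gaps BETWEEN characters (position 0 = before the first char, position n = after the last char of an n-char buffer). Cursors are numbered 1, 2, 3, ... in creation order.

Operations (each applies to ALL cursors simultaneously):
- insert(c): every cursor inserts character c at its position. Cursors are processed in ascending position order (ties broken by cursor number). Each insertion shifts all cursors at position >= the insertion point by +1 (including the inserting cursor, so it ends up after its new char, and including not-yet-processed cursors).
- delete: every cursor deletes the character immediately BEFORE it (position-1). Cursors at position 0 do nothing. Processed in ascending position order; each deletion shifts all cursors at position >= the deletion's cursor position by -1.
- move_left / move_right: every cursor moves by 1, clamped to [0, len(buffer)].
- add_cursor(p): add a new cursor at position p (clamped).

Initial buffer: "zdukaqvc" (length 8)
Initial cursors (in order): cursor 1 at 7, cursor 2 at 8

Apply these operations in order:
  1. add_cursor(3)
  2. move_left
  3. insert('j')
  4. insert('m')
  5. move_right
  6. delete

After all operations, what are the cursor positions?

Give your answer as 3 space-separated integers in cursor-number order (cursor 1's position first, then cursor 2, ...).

After op 1 (add_cursor(3)): buffer="zdukaqvc" (len 8), cursors c3@3 c1@7 c2@8, authorship ........
After op 2 (move_left): buffer="zdukaqvc" (len 8), cursors c3@2 c1@6 c2@7, authorship ........
After op 3 (insert('j')): buffer="zdjukaqjvjc" (len 11), cursors c3@3 c1@8 c2@10, authorship ..3....1.2.
After op 4 (insert('m')): buffer="zdjmukaqjmvjmc" (len 14), cursors c3@4 c1@10 c2@13, authorship ..33....11.22.
After op 5 (move_right): buffer="zdjmukaqjmvjmc" (len 14), cursors c3@5 c1@11 c2@14, authorship ..33....11.22.
After op 6 (delete): buffer="zdjmkaqjmjm" (len 11), cursors c3@4 c1@9 c2@11, authorship ..33...1122

Answer: 9 11 4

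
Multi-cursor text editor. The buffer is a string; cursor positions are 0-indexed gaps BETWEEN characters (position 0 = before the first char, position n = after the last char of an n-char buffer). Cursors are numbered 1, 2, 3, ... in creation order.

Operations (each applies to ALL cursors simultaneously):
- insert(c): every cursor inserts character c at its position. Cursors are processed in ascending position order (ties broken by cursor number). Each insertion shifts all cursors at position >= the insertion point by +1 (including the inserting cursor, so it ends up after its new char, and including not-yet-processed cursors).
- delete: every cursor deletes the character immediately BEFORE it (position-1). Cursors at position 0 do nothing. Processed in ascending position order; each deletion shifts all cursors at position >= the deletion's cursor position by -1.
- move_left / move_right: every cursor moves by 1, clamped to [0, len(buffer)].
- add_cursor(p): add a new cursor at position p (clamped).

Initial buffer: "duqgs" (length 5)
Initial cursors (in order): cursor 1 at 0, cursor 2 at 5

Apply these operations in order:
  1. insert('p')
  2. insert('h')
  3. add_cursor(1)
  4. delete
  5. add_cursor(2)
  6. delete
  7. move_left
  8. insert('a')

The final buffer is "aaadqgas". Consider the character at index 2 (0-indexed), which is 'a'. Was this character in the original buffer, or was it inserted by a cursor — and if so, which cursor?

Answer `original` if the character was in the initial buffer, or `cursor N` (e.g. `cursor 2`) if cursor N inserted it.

Answer: cursor 4

Derivation:
After op 1 (insert('p')): buffer="pduqgsp" (len 7), cursors c1@1 c2@7, authorship 1.....2
After op 2 (insert('h')): buffer="phduqgsph" (len 9), cursors c1@2 c2@9, authorship 11.....22
After op 3 (add_cursor(1)): buffer="phduqgsph" (len 9), cursors c3@1 c1@2 c2@9, authorship 11.....22
After op 4 (delete): buffer="duqgsp" (len 6), cursors c1@0 c3@0 c2@6, authorship .....2
After op 5 (add_cursor(2)): buffer="duqgsp" (len 6), cursors c1@0 c3@0 c4@2 c2@6, authorship .....2
After op 6 (delete): buffer="dqgs" (len 4), cursors c1@0 c3@0 c4@1 c2@4, authorship ....
After op 7 (move_left): buffer="dqgs" (len 4), cursors c1@0 c3@0 c4@0 c2@3, authorship ....
After op 8 (insert('a')): buffer="aaadqgas" (len 8), cursors c1@3 c3@3 c4@3 c2@7, authorship 134...2.
Authorship (.=original, N=cursor N): 1 3 4 . . . 2 .
Index 2: author = 4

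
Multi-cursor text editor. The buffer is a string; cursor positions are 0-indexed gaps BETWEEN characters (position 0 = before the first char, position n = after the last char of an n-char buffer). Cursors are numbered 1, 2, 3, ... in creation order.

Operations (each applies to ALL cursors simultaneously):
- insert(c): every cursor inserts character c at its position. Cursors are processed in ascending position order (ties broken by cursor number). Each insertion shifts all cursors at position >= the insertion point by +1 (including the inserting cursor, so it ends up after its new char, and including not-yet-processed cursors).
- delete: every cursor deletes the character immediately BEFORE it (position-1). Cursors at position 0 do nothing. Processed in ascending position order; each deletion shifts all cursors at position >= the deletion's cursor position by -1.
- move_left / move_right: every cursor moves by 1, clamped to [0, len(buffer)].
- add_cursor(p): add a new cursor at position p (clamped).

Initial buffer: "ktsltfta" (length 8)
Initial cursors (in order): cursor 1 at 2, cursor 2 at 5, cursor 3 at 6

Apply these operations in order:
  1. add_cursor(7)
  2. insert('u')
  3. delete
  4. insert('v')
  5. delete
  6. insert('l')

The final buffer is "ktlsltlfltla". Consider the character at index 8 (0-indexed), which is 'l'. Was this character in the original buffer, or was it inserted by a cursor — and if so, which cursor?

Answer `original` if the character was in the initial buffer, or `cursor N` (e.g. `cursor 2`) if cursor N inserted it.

After op 1 (add_cursor(7)): buffer="ktsltfta" (len 8), cursors c1@2 c2@5 c3@6 c4@7, authorship ........
After op 2 (insert('u')): buffer="ktusltufutua" (len 12), cursors c1@3 c2@7 c3@9 c4@11, authorship ..1...2.3.4.
After op 3 (delete): buffer="ktsltfta" (len 8), cursors c1@2 c2@5 c3@6 c4@7, authorship ........
After op 4 (insert('v')): buffer="ktvsltvfvtva" (len 12), cursors c1@3 c2@7 c3@9 c4@11, authorship ..1...2.3.4.
After op 5 (delete): buffer="ktsltfta" (len 8), cursors c1@2 c2@5 c3@6 c4@7, authorship ........
After op 6 (insert('l')): buffer="ktlsltlfltla" (len 12), cursors c1@3 c2@7 c3@9 c4@11, authorship ..1...2.3.4.
Authorship (.=original, N=cursor N): . . 1 . . . 2 . 3 . 4 .
Index 8: author = 3

Answer: cursor 3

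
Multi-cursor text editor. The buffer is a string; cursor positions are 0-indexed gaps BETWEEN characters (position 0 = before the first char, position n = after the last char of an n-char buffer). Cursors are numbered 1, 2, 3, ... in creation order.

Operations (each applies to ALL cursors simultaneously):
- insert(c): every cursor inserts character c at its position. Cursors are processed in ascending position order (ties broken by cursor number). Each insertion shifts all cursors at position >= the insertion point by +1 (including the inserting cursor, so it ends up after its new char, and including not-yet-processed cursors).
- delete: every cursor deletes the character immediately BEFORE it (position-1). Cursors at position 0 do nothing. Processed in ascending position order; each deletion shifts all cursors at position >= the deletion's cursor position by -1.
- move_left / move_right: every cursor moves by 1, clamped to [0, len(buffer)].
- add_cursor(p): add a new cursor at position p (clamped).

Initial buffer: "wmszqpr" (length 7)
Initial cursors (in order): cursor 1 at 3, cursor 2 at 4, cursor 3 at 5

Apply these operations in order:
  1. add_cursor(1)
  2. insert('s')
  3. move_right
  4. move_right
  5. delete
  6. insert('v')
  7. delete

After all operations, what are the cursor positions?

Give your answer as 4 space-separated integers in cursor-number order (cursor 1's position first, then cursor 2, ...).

After op 1 (add_cursor(1)): buffer="wmszqpr" (len 7), cursors c4@1 c1@3 c2@4 c3@5, authorship .......
After op 2 (insert('s')): buffer="wsmsszsqspr" (len 11), cursors c4@2 c1@5 c2@7 c3@9, authorship .4..1.2.3..
After op 3 (move_right): buffer="wsmsszsqspr" (len 11), cursors c4@3 c1@6 c2@8 c3@10, authorship .4..1.2.3..
After op 4 (move_right): buffer="wsmsszsqspr" (len 11), cursors c4@4 c1@7 c2@9 c3@11, authorship .4..1.2.3..
After op 5 (delete): buffer="wsmszqp" (len 7), cursors c4@3 c1@5 c2@6 c3@7, authorship .4.1...
After op 6 (insert('v')): buffer="wsmvszvqvpv" (len 11), cursors c4@4 c1@7 c2@9 c3@11, authorship .4.41.1.2.3
After op 7 (delete): buffer="wsmszqp" (len 7), cursors c4@3 c1@5 c2@6 c3@7, authorship .4.1...

Answer: 5 6 7 3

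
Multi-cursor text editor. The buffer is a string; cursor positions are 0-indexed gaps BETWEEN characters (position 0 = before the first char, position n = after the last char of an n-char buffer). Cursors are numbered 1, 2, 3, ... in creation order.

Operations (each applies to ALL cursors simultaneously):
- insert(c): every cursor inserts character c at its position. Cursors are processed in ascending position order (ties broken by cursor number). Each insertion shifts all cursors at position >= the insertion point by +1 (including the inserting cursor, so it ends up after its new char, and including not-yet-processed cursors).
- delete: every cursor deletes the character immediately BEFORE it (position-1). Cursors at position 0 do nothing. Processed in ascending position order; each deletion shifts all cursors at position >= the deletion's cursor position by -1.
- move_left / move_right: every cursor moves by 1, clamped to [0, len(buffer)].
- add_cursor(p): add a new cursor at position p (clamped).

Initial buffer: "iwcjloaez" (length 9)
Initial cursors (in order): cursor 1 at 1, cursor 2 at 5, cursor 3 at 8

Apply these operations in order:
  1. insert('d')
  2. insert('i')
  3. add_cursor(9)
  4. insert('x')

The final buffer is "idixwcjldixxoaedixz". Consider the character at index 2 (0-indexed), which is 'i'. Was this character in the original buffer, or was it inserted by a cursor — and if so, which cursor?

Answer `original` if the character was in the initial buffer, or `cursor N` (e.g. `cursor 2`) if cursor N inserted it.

Answer: cursor 1

Derivation:
After op 1 (insert('d')): buffer="idwcjldoaedz" (len 12), cursors c1@2 c2@7 c3@11, authorship .1....2...3.
After op 2 (insert('i')): buffer="idiwcjldioaediz" (len 15), cursors c1@3 c2@9 c3@14, authorship .11....22...33.
After op 3 (add_cursor(9)): buffer="idiwcjldioaediz" (len 15), cursors c1@3 c2@9 c4@9 c3@14, authorship .11....22...33.
After op 4 (insert('x')): buffer="idixwcjldixxoaedixz" (len 19), cursors c1@4 c2@12 c4@12 c3@18, authorship .111....2224...333.
Authorship (.=original, N=cursor N): . 1 1 1 . . . . 2 2 2 4 . . . 3 3 3 .
Index 2: author = 1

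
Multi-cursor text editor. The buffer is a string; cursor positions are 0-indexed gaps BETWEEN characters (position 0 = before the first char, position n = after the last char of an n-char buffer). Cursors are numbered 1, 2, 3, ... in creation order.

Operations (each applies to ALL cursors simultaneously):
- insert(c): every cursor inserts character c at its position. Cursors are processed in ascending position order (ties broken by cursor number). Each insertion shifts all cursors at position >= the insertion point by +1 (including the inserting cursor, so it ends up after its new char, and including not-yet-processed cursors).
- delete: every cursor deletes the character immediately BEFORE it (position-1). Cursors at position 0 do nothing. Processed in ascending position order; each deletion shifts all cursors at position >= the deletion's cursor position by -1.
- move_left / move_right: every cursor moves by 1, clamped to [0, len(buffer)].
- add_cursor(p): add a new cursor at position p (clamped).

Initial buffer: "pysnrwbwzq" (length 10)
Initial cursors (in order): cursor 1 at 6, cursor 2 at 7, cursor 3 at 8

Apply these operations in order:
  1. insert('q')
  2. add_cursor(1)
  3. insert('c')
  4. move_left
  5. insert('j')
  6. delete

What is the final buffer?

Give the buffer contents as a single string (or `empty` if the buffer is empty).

Answer: pcysnrwqcbqcwqczq

Derivation:
After op 1 (insert('q')): buffer="pysnrwqbqwqzq" (len 13), cursors c1@7 c2@9 c3@11, authorship ......1.2.3..
After op 2 (add_cursor(1)): buffer="pysnrwqbqwqzq" (len 13), cursors c4@1 c1@7 c2@9 c3@11, authorship ......1.2.3..
After op 3 (insert('c')): buffer="pcysnrwqcbqcwqczq" (len 17), cursors c4@2 c1@9 c2@12 c3@15, authorship .4.....11.22.33..
After op 4 (move_left): buffer="pcysnrwqcbqcwqczq" (len 17), cursors c4@1 c1@8 c2@11 c3@14, authorship .4.....11.22.33..
After op 5 (insert('j')): buffer="pjcysnrwqjcbqjcwqjczq" (len 21), cursors c4@2 c1@10 c2@14 c3@18, authorship .44.....111.222.333..
After op 6 (delete): buffer="pcysnrwqcbqcwqczq" (len 17), cursors c4@1 c1@8 c2@11 c3@14, authorship .4.....11.22.33..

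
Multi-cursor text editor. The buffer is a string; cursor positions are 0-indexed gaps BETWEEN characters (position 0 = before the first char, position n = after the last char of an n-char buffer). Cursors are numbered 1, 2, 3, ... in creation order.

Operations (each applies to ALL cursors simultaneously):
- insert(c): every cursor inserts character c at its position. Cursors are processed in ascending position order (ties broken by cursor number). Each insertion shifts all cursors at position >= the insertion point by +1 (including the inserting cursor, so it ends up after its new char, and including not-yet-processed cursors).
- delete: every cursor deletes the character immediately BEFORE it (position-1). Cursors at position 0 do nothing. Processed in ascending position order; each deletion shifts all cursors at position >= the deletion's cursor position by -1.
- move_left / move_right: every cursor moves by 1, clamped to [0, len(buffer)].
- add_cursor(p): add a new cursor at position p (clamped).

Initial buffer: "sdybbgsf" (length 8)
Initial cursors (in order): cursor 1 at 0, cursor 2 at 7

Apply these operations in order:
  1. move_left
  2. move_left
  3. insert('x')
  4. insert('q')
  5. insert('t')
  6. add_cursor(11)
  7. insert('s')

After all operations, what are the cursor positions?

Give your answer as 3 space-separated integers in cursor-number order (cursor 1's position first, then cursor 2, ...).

Answer: 4 14 14

Derivation:
After op 1 (move_left): buffer="sdybbgsf" (len 8), cursors c1@0 c2@6, authorship ........
After op 2 (move_left): buffer="sdybbgsf" (len 8), cursors c1@0 c2@5, authorship ........
After op 3 (insert('x')): buffer="xsdybbxgsf" (len 10), cursors c1@1 c2@7, authorship 1.....2...
After op 4 (insert('q')): buffer="xqsdybbxqgsf" (len 12), cursors c1@2 c2@9, authorship 11.....22...
After op 5 (insert('t')): buffer="xqtsdybbxqtgsf" (len 14), cursors c1@3 c2@11, authorship 111.....222...
After op 6 (add_cursor(11)): buffer="xqtsdybbxqtgsf" (len 14), cursors c1@3 c2@11 c3@11, authorship 111.....222...
After op 7 (insert('s')): buffer="xqtssdybbxqtssgsf" (len 17), cursors c1@4 c2@14 c3@14, authorship 1111.....22223...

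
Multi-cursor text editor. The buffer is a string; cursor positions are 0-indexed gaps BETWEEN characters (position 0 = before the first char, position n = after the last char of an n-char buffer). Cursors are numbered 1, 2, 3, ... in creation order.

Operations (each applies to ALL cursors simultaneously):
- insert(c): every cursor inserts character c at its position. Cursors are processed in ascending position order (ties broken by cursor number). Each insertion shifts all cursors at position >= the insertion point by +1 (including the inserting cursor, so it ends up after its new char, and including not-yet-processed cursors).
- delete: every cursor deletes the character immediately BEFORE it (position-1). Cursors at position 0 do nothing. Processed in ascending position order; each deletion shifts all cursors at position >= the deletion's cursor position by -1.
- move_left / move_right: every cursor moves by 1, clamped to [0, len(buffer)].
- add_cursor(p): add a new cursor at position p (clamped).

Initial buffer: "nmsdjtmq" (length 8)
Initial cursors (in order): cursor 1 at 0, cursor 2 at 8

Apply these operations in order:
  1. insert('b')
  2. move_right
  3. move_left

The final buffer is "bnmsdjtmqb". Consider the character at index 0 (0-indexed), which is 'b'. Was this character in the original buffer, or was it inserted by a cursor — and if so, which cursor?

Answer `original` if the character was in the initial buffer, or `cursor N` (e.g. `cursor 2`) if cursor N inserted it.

After op 1 (insert('b')): buffer="bnmsdjtmqb" (len 10), cursors c1@1 c2@10, authorship 1........2
After op 2 (move_right): buffer="bnmsdjtmqb" (len 10), cursors c1@2 c2@10, authorship 1........2
After op 3 (move_left): buffer="bnmsdjtmqb" (len 10), cursors c1@1 c2@9, authorship 1........2
Authorship (.=original, N=cursor N): 1 . . . . . . . . 2
Index 0: author = 1

Answer: cursor 1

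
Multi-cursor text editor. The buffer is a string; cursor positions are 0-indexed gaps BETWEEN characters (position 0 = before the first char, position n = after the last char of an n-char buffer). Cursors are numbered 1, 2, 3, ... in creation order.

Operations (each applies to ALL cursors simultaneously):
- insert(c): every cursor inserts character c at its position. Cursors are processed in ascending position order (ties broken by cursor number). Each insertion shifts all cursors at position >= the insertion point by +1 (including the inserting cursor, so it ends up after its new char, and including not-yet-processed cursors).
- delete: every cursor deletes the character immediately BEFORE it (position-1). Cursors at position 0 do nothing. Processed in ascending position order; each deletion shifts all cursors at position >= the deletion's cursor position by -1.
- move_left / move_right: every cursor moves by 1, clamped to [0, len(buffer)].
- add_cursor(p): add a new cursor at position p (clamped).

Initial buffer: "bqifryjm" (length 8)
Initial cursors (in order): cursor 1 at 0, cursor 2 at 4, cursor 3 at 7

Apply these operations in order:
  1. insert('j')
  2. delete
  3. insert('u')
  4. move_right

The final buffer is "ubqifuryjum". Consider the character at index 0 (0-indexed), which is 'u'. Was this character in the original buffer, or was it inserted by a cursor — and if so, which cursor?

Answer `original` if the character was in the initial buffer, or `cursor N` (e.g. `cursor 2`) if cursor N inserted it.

Answer: cursor 1

Derivation:
After op 1 (insert('j')): buffer="jbqifjryjjm" (len 11), cursors c1@1 c2@6 c3@10, authorship 1....2...3.
After op 2 (delete): buffer="bqifryjm" (len 8), cursors c1@0 c2@4 c3@7, authorship ........
After op 3 (insert('u')): buffer="ubqifuryjum" (len 11), cursors c1@1 c2@6 c3@10, authorship 1....2...3.
After op 4 (move_right): buffer="ubqifuryjum" (len 11), cursors c1@2 c2@7 c3@11, authorship 1....2...3.
Authorship (.=original, N=cursor N): 1 . . . . 2 . . . 3 .
Index 0: author = 1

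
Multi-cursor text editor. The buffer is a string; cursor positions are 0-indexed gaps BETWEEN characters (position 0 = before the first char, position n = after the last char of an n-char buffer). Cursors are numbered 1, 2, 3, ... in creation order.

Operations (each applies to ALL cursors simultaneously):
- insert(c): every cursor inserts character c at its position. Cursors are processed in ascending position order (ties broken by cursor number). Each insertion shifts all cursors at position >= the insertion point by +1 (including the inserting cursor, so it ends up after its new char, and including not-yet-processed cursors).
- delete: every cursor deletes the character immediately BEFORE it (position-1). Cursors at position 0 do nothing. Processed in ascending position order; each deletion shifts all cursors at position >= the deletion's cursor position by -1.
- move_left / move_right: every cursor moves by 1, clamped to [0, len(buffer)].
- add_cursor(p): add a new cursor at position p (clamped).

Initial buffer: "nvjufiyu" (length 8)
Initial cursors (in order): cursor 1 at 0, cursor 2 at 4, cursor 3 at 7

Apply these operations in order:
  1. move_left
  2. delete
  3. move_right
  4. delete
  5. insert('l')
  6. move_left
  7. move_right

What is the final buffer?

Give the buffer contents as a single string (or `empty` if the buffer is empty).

Answer: lvlflu

Derivation:
After op 1 (move_left): buffer="nvjufiyu" (len 8), cursors c1@0 c2@3 c3@6, authorship ........
After op 2 (delete): buffer="nvufyu" (len 6), cursors c1@0 c2@2 c3@4, authorship ......
After op 3 (move_right): buffer="nvufyu" (len 6), cursors c1@1 c2@3 c3@5, authorship ......
After op 4 (delete): buffer="vfu" (len 3), cursors c1@0 c2@1 c3@2, authorship ...
After op 5 (insert('l')): buffer="lvlflu" (len 6), cursors c1@1 c2@3 c3@5, authorship 1.2.3.
After op 6 (move_left): buffer="lvlflu" (len 6), cursors c1@0 c2@2 c3@4, authorship 1.2.3.
After op 7 (move_right): buffer="lvlflu" (len 6), cursors c1@1 c2@3 c3@5, authorship 1.2.3.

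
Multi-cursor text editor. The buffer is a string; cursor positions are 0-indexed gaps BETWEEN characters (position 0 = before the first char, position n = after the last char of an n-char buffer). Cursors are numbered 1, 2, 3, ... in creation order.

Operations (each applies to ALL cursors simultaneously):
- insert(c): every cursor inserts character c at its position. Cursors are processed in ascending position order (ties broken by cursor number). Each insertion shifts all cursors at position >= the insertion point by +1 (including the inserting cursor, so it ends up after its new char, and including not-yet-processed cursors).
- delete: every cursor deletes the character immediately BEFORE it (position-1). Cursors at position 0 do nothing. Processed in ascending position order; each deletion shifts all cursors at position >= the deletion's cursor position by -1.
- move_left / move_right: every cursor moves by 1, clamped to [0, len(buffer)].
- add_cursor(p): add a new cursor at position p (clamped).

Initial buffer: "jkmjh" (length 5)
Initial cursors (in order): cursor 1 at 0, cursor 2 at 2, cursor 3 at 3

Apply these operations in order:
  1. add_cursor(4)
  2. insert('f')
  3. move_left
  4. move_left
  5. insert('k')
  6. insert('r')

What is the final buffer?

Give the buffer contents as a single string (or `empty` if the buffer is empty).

Answer: krfjkrkfkrmfkrjfh

Derivation:
After op 1 (add_cursor(4)): buffer="jkmjh" (len 5), cursors c1@0 c2@2 c3@3 c4@4, authorship .....
After op 2 (insert('f')): buffer="fjkfmfjfh" (len 9), cursors c1@1 c2@4 c3@6 c4@8, authorship 1..2.3.4.
After op 3 (move_left): buffer="fjkfmfjfh" (len 9), cursors c1@0 c2@3 c3@5 c4@7, authorship 1..2.3.4.
After op 4 (move_left): buffer="fjkfmfjfh" (len 9), cursors c1@0 c2@2 c3@4 c4@6, authorship 1..2.3.4.
After op 5 (insert('k')): buffer="kfjkkfkmfkjfh" (len 13), cursors c1@1 c2@4 c3@7 c4@10, authorship 11.2.23.34.4.
After op 6 (insert('r')): buffer="krfjkrkfkrmfkrjfh" (len 17), cursors c1@2 c2@6 c3@10 c4@14, authorship 111.22.233.344.4.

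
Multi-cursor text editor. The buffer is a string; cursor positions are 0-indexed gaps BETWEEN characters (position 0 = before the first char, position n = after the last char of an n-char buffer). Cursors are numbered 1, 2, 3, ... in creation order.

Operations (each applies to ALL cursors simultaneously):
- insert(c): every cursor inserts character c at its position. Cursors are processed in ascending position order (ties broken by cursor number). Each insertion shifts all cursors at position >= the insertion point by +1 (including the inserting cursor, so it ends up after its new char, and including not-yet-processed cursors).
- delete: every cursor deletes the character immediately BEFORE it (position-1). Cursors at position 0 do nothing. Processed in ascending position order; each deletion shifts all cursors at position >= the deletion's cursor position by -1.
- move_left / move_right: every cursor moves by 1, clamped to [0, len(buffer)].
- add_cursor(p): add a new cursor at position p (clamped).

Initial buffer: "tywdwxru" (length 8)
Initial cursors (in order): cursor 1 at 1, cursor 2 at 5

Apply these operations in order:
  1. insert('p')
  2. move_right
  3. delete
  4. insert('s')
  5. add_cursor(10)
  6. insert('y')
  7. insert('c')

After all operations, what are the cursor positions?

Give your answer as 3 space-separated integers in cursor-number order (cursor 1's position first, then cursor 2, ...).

After op 1 (insert('p')): buffer="tpywdwpxru" (len 10), cursors c1@2 c2@7, authorship .1....2...
After op 2 (move_right): buffer="tpywdwpxru" (len 10), cursors c1@3 c2@8, authorship .1....2...
After op 3 (delete): buffer="tpwdwpru" (len 8), cursors c1@2 c2@6, authorship .1...2..
After op 4 (insert('s')): buffer="tpswdwpsru" (len 10), cursors c1@3 c2@8, authorship .11...22..
After op 5 (add_cursor(10)): buffer="tpswdwpsru" (len 10), cursors c1@3 c2@8 c3@10, authorship .11...22..
After op 6 (insert('y')): buffer="tpsywdwpsyruy" (len 13), cursors c1@4 c2@10 c3@13, authorship .111...222..3
After op 7 (insert('c')): buffer="tpsycwdwpsycruyc" (len 16), cursors c1@5 c2@12 c3@16, authorship .1111...2222..33

Answer: 5 12 16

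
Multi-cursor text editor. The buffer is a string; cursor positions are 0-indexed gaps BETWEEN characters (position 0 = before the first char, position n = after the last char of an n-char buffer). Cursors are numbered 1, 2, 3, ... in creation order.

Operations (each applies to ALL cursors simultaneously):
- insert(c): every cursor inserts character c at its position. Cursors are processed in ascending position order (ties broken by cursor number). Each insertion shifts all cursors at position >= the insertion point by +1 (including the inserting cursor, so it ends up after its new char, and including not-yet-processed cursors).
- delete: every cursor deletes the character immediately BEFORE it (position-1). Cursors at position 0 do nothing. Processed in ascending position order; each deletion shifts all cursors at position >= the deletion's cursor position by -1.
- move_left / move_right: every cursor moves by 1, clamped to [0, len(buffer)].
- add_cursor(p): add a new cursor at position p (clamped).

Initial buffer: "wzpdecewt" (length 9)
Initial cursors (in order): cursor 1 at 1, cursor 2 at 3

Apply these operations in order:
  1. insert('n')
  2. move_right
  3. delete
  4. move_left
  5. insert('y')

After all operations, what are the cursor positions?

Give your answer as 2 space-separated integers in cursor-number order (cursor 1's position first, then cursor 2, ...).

Answer: 2 5

Derivation:
After op 1 (insert('n')): buffer="wnzpndecewt" (len 11), cursors c1@2 c2@5, authorship .1..2......
After op 2 (move_right): buffer="wnzpndecewt" (len 11), cursors c1@3 c2@6, authorship .1..2......
After op 3 (delete): buffer="wnpnecewt" (len 9), cursors c1@2 c2@4, authorship .1.2.....
After op 4 (move_left): buffer="wnpnecewt" (len 9), cursors c1@1 c2@3, authorship .1.2.....
After op 5 (insert('y')): buffer="wynpynecewt" (len 11), cursors c1@2 c2@5, authorship .11.22.....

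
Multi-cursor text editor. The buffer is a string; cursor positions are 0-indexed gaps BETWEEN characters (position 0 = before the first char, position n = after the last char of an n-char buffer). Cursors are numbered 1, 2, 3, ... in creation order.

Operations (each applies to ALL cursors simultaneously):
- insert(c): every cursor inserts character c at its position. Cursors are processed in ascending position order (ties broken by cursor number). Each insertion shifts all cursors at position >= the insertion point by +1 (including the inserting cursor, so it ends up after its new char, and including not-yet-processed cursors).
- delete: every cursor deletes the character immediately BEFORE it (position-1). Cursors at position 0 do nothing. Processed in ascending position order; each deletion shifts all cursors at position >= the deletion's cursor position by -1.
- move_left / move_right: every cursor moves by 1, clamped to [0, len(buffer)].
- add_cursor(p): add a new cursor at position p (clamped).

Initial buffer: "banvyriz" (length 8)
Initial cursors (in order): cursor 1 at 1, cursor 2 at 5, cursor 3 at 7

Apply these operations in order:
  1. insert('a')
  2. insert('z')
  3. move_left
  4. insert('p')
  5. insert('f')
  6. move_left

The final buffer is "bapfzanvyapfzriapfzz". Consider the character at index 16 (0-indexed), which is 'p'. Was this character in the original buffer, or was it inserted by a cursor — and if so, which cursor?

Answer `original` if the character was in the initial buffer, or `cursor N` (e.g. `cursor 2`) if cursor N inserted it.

Answer: cursor 3

Derivation:
After op 1 (insert('a')): buffer="baanvyariaz" (len 11), cursors c1@2 c2@7 c3@10, authorship .1....2..3.
After op 2 (insert('z')): buffer="bazanvyazriazz" (len 14), cursors c1@3 c2@9 c3@13, authorship .11....22..33.
After op 3 (move_left): buffer="bazanvyazriazz" (len 14), cursors c1@2 c2@8 c3@12, authorship .11....22..33.
After op 4 (insert('p')): buffer="bapzanvyapzriapzz" (len 17), cursors c1@3 c2@10 c3@15, authorship .111....222..333.
After op 5 (insert('f')): buffer="bapfzanvyapfzriapfzz" (len 20), cursors c1@4 c2@12 c3@18, authorship .1111....2222..3333.
After op 6 (move_left): buffer="bapfzanvyapfzriapfzz" (len 20), cursors c1@3 c2@11 c3@17, authorship .1111....2222..3333.
Authorship (.=original, N=cursor N): . 1 1 1 1 . . . . 2 2 2 2 . . 3 3 3 3 .
Index 16: author = 3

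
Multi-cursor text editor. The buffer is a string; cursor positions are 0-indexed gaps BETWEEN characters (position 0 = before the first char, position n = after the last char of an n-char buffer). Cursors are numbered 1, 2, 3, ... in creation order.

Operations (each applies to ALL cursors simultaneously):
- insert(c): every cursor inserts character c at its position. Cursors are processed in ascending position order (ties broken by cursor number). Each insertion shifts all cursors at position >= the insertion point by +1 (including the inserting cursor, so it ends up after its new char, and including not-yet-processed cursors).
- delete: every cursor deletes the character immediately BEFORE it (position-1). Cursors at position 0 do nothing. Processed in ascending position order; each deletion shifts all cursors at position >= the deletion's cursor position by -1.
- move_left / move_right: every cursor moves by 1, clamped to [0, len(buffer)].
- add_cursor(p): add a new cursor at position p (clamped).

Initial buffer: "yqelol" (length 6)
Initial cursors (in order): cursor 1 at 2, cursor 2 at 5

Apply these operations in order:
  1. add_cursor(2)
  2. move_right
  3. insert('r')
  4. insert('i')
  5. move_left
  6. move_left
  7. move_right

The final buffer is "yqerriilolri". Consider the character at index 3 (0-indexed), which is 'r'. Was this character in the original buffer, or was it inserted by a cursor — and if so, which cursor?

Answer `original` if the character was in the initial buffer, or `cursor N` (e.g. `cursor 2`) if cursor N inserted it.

Answer: cursor 1

Derivation:
After op 1 (add_cursor(2)): buffer="yqelol" (len 6), cursors c1@2 c3@2 c2@5, authorship ......
After op 2 (move_right): buffer="yqelol" (len 6), cursors c1@3 c3@3 c2@6, authorship ......
After op 3 (insert('r')): buffer="yqerrlolr" (len 9), cursors c1@5 c3@5 c2@9, authorship ...13...2
After op 4 (insert('i')): buffer="yqerriilolri" (len 12), cursors c1@7 c3@7 c2@12, authorship ...1313...22
After op 5 (move_left): buffer="yqerriilolri" (len 12), cursors c1@6 c3@6 c2@11, authorship ...1313...22
After op 6 (move_left): buffer="yqerriilolri" (len 12), cursors c1@5 c3@5 c2@10, authorship ...1313...22
After op 7 (move_right): buffer="yqerriilolri" (len 12), cursors c1@6 c3@6 c2@11, authorship ...1313...22
Authorship (.=original, N=cursor N): . . . 1 3 1 3 . . . 2 2
Index 3: author = 1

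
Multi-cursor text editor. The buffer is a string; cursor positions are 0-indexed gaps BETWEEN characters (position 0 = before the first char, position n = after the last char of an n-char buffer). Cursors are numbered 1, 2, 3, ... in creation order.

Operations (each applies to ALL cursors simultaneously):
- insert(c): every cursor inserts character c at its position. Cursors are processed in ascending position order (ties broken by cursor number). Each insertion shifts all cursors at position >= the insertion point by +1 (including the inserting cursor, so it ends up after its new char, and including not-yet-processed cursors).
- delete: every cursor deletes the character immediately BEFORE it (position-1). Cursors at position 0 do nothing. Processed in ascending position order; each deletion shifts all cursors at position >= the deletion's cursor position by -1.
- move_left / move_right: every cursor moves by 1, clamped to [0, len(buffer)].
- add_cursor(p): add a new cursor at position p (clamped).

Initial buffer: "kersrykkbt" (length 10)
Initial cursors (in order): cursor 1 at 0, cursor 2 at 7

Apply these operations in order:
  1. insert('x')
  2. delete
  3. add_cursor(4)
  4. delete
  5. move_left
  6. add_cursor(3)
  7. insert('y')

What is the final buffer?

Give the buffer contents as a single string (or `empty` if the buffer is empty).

After op 1 (insert('x')): buffer="xkersrykxkbt" (len 12), cursors c1@1 c2@9, authorship 1.......2...
After op 2 (delete): buffer="kersrykkbt" (len 10), cursors c1@0 c2@7, authorship ..........
After op 3 (add_cursor(4)): buffer="kersrykkbt" (len 10), cursors c1@0 c3@4 c2@7, authorship ..........
After op 4 (delete): buffer="kerrykbt" (len 8), cursors c1@0 c3@3 c2@5, authorship ........
After op 5 (move_left): buffer="kerrykbt" (len 8), cursors c1@0 c3@2 c2@4, authorship ........
After op 6 (add_cursor(3)): buffer="kerrykbt" (len 8), cursors c1@0 c3@2 c4@3 c2@4, authorship ........
After op 7 (insert('y')): buffer="ykeyryryykbt" (len 12), cursors c1@1 c3@4 c4@6 c2@8, authorship 1..3.4.2....

Answer: ykeyryryykbt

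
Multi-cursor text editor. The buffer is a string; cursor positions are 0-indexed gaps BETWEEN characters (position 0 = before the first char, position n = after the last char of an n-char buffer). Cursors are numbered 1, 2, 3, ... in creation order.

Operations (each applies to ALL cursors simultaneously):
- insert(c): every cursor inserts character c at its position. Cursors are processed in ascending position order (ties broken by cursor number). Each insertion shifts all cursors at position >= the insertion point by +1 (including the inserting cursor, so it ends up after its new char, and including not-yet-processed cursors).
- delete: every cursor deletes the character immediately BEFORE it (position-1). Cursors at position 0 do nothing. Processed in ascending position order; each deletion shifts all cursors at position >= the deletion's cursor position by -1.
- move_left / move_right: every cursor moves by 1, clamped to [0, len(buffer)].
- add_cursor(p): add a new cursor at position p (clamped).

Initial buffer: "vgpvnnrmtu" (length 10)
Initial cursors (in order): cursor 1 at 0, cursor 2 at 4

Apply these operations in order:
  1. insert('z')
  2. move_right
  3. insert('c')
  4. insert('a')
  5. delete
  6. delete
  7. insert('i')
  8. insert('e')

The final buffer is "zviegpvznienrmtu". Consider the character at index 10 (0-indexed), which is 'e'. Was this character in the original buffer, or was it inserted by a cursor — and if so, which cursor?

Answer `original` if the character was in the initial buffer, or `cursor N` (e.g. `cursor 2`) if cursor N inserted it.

After op 1 (insert('z')): buffer="zvgpvznnrmtu" (len 12), cursors c1@1 c2@6, authorship 1....2......
After op 2 (move_right): buffer="zvgpvznnrmtu" (len 12), cursors c1@2 c2@7, authorship 1....2......
After op 3 (insert('c')): buffer="zvcgpvzncnrmtu" (len 14), cursors c1@3 c2@9, authorship 1.1...2.2.....
After op 4 (insert('a')): buffer="zvcagpvzncanrmtu" (len 16), cursors c1@4 c2@11, authorship 1.11...2.22.....
After op 5 (delete): buffer="zvcgpvzncnrmtu" (len 14), cursors c1@3 c2@9, authorship 1.1...2.2.....
After op 6 (delete): buffer="zvgpvznnrmtu" (len 12), cursors c1@2 c2@7, authorship 1....2......
After op 7 (insert('i')): buffer="zvigpvzninrmtu" (len 14), cursors c1@3 c2@9, authorship 1.1...2.2.....
After op 8 (insert('e')): buffer="zviegpvznienrmtu" (len 16), cursors c1@4 c2@11, authorship 1.11...2.22.....
Authorship (.=original, N=cursor N): 1 . 1 1 . . . 2 . 2 2 . . . . .
Index 10: author = 2

Answer: cursor 2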